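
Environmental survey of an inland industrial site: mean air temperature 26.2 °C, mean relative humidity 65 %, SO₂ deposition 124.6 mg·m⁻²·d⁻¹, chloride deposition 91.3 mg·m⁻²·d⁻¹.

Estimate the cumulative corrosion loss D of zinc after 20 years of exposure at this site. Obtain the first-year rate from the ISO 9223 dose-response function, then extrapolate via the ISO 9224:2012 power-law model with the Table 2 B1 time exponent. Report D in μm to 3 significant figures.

D(20) = 48.6 μm

zinc: temperature factor f = -0.071·(16.2) = -1.1502
  sulphur-dioxide contribution → 0.6786 μm/a
  chloride contribution → 3.577 μm/a
  total first-year rate 4.256 μm/a
Long-term exponent b (ISO 9224 Table 2, B1) = 0.813
  D(20) = 4.256 × 20^0.813 = 4.256 × 11.42 = 48.61 μm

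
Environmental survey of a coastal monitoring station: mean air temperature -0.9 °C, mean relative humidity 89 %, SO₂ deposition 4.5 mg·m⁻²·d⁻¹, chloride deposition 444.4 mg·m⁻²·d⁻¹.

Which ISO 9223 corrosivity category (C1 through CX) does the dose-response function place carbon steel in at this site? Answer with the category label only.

carbon steel: T≤10 °C ⇒ hinge +0.150·(-0.9−10) = -1.6350
  sulphur-dioxide contribution → 4.473 μm/a
  chloride contribution → 81.3 μm/a
  ⇒ r_corr(carbon steel) = 85.78 μm/a
ISO 9223 Table 2 (carbon steel): 80 < 85.8 ≤ 200 μm/a ⇒ C5

C5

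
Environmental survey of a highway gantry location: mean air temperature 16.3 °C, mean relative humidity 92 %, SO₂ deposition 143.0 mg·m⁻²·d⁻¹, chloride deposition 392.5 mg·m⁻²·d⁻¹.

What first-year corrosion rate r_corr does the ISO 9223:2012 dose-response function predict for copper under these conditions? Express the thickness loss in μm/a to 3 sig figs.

copper: f(T) = -0.080·(T−10) [T>10 °C] = -0.5040
  sulphur-dioxide contribution → 2.649 μm/a
  chloride contribution → 3.136 μm/a
  total first-year rate 5.785 μm/a

r_corr = 5.78 μm/a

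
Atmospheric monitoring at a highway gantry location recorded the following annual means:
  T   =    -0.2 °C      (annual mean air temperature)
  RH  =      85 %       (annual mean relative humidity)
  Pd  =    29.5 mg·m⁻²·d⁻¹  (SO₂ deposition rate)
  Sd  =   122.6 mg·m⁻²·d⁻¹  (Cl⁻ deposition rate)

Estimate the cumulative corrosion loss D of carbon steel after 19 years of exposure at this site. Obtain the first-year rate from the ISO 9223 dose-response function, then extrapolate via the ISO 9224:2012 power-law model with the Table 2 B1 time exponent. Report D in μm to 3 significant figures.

D(19) = 211 μm

carbon steel: temperature factor f = +0.150·(-10.2) = -1.5300
  SO₂ term: 1.77·29.5^0.52·exp(0.02·85-1.5300) = 12.19
  Sd branch = 0.102·Sd^0.62·e^(0.033·RH+0.04·T) = 32.98 μm/a
  r_corr = 12.19 + 32.98 = 45.17 μm/a
ISO 9224: D(t) = r_corr · t^b with b = 0.523 (carbon steel, B1)
  D(19) = 45.17 × 19^0.523 = 45.17 × 4.664 = 210.7 μm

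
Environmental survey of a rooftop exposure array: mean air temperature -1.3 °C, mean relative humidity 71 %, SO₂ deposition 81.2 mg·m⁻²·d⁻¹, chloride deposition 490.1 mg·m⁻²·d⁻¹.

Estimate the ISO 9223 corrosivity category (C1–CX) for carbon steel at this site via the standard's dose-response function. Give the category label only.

carbon steel: temperature factor f = +0.150·(-11.3) = -1.6950
  Pd branch = 1.77·Pd^0.52·e^(0.02·RH+f) = 13.23 μm/a
  Cl⁻ term: 0.102·490.1^0.62·exp(0.033·71+0.04·-1.3) = 46.94
  r_corr = 13.23 + 46.94 = 60.17 μm/a
ISO 9223 Table 2 (carbon steel): 50 < 60.2 ≤ 80 μm/a ⇒ C4

C4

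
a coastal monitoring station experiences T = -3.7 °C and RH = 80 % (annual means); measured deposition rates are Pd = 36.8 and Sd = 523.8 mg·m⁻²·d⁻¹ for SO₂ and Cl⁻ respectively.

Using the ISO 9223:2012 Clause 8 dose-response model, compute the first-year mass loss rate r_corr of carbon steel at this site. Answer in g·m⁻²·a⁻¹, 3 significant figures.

r_corr = 527 g·m⁻²·a⁻¹

carbon steel: T≤10 °C ⇒ hinge +0.150·(-3.7−10) = -2.0550
  sulphur-dioxide contribution → 7.322 μm/a
  chloride contribution → 59.81 μm/a
  ⇒ r_corr(carbon steel) = 67.13 μm/a
Convert to mass loss: 67.13 μm/a × 7.85 g/cm³ = 527 g·m⁻²·a⁻¹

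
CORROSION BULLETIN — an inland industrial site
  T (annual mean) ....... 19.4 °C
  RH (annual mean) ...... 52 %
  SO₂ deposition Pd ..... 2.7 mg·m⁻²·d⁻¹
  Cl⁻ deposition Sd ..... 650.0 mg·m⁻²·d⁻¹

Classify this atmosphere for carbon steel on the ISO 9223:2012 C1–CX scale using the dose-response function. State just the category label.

carbon steel: f(T) = -0.054·(T−10) [T>10 °C] = -0.5076
  sulphur-dioxide contribution → 5.052 μm/a
  chloride contribution → 68.37 μm/a
  total first-year rate 73.42 μm/a
Category bounds: 50…80 μm/a bracket r_corr ⇒ C4

C4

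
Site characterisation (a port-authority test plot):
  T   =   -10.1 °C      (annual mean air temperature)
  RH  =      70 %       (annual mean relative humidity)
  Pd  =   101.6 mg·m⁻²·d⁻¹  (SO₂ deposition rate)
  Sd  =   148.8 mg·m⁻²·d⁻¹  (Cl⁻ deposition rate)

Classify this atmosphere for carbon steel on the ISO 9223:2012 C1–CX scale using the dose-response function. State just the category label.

C2

carbon steel: T≤10 °C ⇒ hinge +0.150·(-10.1−10) = -3.0150
  sulphur-dioxide contribution → 3.892 μm/a
  chloride contribution → 15.25 μm/a
  total first-year rate 19.15 μm/a
19.1 μm/a falls in (1.3, 25] for carbon steel → category C2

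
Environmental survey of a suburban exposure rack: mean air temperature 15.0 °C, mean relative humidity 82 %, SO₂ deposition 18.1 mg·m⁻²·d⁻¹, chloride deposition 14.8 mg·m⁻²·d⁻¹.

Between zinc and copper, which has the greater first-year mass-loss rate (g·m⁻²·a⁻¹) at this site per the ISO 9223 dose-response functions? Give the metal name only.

zinc: temperature factor f = -0.071·(5.0) = -0.3550
  sulphur-dioxide contribution → 1.406 μm/a
  chloride contribution → 0.5607 μm/a
  total first-year rate 1.967 μm/a
  mass loss = 1.967 μm/a × 7.14 g/cm³ = 14.04 g·m⁻²·a⁻¹
copper: T>10 °C ⇒ hinge -0.080·(15.0−10) = -0.4000
  sulphur-dioxide contribution → 0.9521 μm/a
  chloride contribution → 0.8471 μm/a
  total first-year rate 1.799 μm/a
  mass loss = 1.799 μm/a × 8.96 g/cm³ = 16.12 g·m⁻²·a⁻¹
Ordering by g·m⁻²·a⁻¹: copper (16.1) > zinc (14)

copper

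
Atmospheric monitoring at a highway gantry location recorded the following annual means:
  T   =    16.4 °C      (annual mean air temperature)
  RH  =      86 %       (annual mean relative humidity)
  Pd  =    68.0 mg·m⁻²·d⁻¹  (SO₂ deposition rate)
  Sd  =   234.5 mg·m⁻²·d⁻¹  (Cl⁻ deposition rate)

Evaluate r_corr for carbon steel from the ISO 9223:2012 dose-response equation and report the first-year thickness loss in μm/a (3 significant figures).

r_corr = 162 μm/a

carbon steel: T>10 °C ⇒ hinge -0.054·(16.4−10) = -0.3456
  sulphur-dioxide contribution → 62.77 μm/a
  chloride contribution → 98.97 μm/a
  ⇒ r_corr(carbon steel) = 161.7 μm/a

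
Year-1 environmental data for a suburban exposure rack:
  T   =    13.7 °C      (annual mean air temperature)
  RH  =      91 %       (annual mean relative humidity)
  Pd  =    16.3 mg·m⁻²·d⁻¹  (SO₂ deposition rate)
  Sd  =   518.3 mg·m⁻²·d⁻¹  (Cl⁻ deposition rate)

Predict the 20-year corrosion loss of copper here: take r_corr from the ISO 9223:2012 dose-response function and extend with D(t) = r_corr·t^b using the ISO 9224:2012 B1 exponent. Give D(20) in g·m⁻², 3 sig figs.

copper: temperature factor f = -0.080·(3.7) = -0.2960
  Pd branch = 0.0053·Pd^0.26·e^(0.059·RH+f) = 1.748 μm/a
  Sd branch = 0.01025·Sd^0.27·e^(0.036·RH+0.049·T) = 2.87 μm/a
  sum: 1.748 + 2.87 → r_corr = 4.619 μm/a
Power-law: D(20) = r_corr · 20^0.667
  D(20) = 4.619 × 20^0.667 = 4.619 × 7.375 = 34.07 μm
  Mass loss = 34.07 μm × 8.96 g/cm³ = 305.2 g·m⁻²

D(20) = 305 g·m⁻²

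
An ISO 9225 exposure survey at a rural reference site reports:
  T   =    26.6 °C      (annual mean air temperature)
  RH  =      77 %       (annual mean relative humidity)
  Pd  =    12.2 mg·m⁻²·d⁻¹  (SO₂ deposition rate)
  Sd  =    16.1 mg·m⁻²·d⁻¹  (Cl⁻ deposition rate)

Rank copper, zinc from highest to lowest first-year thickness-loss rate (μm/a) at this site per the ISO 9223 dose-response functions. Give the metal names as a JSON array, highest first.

copper: T>10 °C ⇒ hinge -0.080·(26.6−10) = -1.3280
  sulphur-dioxide contribution → 0.2529 μm/a
  chloride contribution → 1.278 μm/a
  ⇒ r_corr(copper) = 1.531 μm/a
zinc: T>10 °C ⇒ hinge -0.071·(26.6−10) = -1.1786
  sulphur-dioxide contribution → 0.4121 μm/a
  chloride contribution → 1.515 μm/a
  total first-year rate 1.927 μm/a
Ordering by μm/a: zinc (1.93) > copper (1.53)

["zinc", "copper"]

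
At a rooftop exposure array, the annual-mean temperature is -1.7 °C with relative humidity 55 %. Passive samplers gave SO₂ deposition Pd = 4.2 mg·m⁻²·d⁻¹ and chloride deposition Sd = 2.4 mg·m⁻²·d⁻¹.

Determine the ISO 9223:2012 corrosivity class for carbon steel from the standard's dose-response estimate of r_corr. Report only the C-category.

C2

carbon steel: T≤10 °C ⇒ hinge +0.150·(-1.7−10) = -1.7550
  SO₂ term: 1.77·4.2^0.52·exp(0.02·55-1.7550) = 1.939
  Cl⁻ term: 0.102·2.4^0.62·exp(0.033·55+0.04·-1.7) = 1.007
  r_corr = 1.939 + 1.007 = 2.946 μm/a
ISO 9223 Table 2 (carbon steel): 1.3 < 2.95 ≤ 25 μm/a ⇒ C2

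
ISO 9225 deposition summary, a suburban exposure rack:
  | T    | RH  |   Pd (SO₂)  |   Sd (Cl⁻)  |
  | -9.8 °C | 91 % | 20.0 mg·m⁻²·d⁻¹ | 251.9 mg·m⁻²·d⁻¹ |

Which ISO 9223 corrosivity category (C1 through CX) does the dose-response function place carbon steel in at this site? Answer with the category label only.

C3

carbon steel: temperature factor f = +0.150·(-19.8) = -2.9700
  sulphur-dioxide contribution → 2.661 μm/a
  chloride contribution → 42.79 μm/a
  ⇒ r_corr(carbon steel) = 45.45 μm/a
Category bounds: 25…50 μm/a bracket r_corr ⇒ C3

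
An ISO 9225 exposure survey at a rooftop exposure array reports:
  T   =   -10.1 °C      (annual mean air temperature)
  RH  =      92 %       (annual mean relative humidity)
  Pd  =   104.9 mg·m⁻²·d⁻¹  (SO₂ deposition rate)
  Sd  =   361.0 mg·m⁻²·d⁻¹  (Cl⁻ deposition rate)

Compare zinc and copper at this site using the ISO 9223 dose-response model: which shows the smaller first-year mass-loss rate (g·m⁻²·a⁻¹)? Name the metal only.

zinc: temperature factor f = +0.038·(-20.1) = -0.7638
  sulphur-dioxide contribution → 3.206 μm/a
  chloride contribution → 0.4442 μm/a
  ⇒ r_corr(zinc) = 3.65 μm/a
  mass loss = 3.65 μm/a × 7.14 g/cm³ = 26.06 g·m⁻²·a⁻¹
copper: temperature factor f = +0.126·(-20.1) = -2.5326
  sulphur-dioxide contribution → 0.3215 μm/a
  chloride contribution → 0.8408 μm/a
  total first-year rate 1.162 μm/a
  mass loss = 1.162 μm/a × 8.96 g/cm³ = 10.41 g·m⁻²·a⁻¹
Ordering by g·m⁻²·a⁻¹: zinc (26.1) > copper (10.4)

copper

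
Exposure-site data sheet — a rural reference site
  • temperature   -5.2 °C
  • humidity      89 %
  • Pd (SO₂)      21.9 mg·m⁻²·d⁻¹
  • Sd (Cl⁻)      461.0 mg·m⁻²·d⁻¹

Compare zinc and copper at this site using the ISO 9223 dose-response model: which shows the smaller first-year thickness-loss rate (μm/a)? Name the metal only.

zinc: T≤10 °C ⇒ hinge +0.038·(-5.2−10) = -0.5776
  SO₂ term: 0.0129·21.9^0.44·exp(0.046·89-0.5776) = 1.689
  Cl⁻ term: 0.0175·461.0^0.57·exp(0.008·89+0.085·-5.2) = 0.7561
  sum: 1.689 + 0.7561 → r_corr = 2.445 μm/a
copper: temperature factor f = +0.126·(-15.2) = -1.9152
  Pd branch = 0.0053·Pd^0.26·e^(0.059·RH+f) = 0.3323 μm/a
  Cl⁻ term: 0.01025·461.0^0.27·exp(0.036·89+0.049·-5.2) = 1.025
  sum: 0.3323 + 1.025 → r_corr = 1.357 μm/a
Ordering by μm/a: zinc (2.44) > copper (1.36)

copper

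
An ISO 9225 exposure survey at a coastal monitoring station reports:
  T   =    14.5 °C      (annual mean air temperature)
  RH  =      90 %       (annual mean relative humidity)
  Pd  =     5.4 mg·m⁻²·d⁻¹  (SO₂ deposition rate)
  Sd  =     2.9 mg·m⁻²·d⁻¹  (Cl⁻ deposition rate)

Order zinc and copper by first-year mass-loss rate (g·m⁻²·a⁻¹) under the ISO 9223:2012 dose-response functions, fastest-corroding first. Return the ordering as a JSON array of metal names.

["copper", "zinc"]

zinc: f(T) = -0.071·(T−10) [T>10 °C] = -0.3195
  SO₂ term: 0.0129·5.4^0.44·exp(0.046·90-0.3195) = 1.236
  Sd branch = 0.0175·Sd^0.57·e^(0.008·RH+0.085·T) = 0.2262 μm/a
  r_corr = 1.236 + 0.2262 = 1.462 μm/a
  mass loss = 1.462 μm/a × 7.14 g/cm³ = 10.44 g·m⁻²·a⁻¹
copper: temperature factor f = -0.080·(4.5) = -0.3600
  Pd branch = 0.0053·Pd^0.26·e^(0.059·RH+f) = 1.16 μm/a
  Sd branch = 0.01025·Sd^0.27·e^(0.036·RH+0.049·T) = 0.71 μm/a
  sum: 1.16 + 0.71 → r_corr = 1.87 μm/a
  mass loss = 1.87 μm/a × 8.96 g/cm³ = 16.76 g·m⁻²·a⁻¹
Ordering by g·m⁻²·a⁻¹: copper (16.8) > zinc (10.4)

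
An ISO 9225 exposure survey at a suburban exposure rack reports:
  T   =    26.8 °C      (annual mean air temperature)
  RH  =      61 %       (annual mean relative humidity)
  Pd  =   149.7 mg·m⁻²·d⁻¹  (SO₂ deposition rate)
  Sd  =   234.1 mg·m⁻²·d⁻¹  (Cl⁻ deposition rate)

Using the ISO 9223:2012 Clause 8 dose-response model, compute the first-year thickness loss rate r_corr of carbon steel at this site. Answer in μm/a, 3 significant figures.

r_corr = 98.4 μm/a

carbon steel: T>10 °C ⇒ hinge -0.054·(26.8−10) = -0.9072
  sulphur-dioxide contribution → 32.73 μm/a
  chloride contribution → 65.68 μm/a
  ⇒ r_corr(carbon steel) = 98.41 μm/a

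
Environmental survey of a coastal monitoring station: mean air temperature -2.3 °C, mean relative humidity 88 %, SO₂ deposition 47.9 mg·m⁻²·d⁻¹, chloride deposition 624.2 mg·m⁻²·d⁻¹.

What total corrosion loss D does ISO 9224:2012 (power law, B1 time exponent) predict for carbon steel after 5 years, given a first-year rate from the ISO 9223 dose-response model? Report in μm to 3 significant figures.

D(5) = 241 μm

carbon steel: temperature factor f = +0.150·(-12.3) = -1.8450
  Pd branch = 1.77·Pd^0.52·e^(0.02·RH+f) = 12.16 μm/a
  Sd branch = 0.102·Sd^0.62·e^(0.033·RH+0.04·T) = 91.82 μm/a
  r_corr = 12.16 + 91.82 = 104 μm/a
Long-term exponent b (ISO 9224 Table 2, B1) = 0.523
  D(5) = 104 × 5^0.523 = 104 × 2.32 = 241.3 μm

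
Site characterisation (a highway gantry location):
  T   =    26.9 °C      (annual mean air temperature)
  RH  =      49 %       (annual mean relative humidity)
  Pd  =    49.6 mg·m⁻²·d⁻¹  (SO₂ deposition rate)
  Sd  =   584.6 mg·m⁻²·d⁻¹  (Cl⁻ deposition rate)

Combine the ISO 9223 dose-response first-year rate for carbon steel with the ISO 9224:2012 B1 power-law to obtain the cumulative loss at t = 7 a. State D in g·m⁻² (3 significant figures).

D(7) = 2.01e+03 g·m⁻²

carbon steel: temperature factor f = -0.054·(16.9) = -0.9126
  SO₂ term: 1.77·49.6^0.52·exp(0.02·49-0.9126) = 14.42
  Sd branch = 0.102·Sd^0.62·e^(0.033·RH+0.04·T) = 78.27 μm/a
  r_corr = 14.42 + 78.27 = 92.69 μm/a
Power-law: D(7) = r_corr · 7^0.523
  D(7) = 92.69 × 7^0.523 = 92.69 × 2.767 = 256.5 μm
  Mass loss = 256.5 μm × 7.85 g/cm³ = 2013 g·m⁻²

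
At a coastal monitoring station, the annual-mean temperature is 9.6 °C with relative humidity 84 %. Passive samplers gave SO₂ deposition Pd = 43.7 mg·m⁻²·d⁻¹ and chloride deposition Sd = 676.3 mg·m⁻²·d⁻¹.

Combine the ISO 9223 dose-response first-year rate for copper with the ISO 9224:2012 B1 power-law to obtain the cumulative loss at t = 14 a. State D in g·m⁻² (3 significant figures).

D(14) = 202 g·m⁻²

copper: T≤10 °C ⇒ hinge +0.126·(9.6−10) = -0.0504
  Pd branch = 0.0053·Pd^0.26·e^(0.059·RH+f) = 1.911 μm/a
  Cl⁻ term: 0.01025·676.3^0.27·exp(0.036·84+0.049·9.6) = 1.961
  r_corr = 1.911 + 1.961 = 3.872 μm/a
ISO 9224: D(t) = r_corr · t^b with b = 0.667 (copper, B1)
  D(14) = 3.872 × 14^0.667 = 3.872 × 5.814 = 22.51 μm
  Mass loss = 22.51 μm × 8.96 g/cm³ = 201.7 g·m⁻²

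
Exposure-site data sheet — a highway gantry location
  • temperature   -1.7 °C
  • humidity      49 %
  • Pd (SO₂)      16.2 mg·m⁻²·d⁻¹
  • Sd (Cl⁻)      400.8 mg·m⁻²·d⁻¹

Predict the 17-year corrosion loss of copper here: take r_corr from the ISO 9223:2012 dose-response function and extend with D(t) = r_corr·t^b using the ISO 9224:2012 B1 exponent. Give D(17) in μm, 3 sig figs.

D(17) = 2.14 μm

copper: T≤10 °C ⇒ hinge +0.126·(-1.7−10) = -1.4742
  SO₂ term: 0.0053·16.2^0.26·exp(0.059·49-1.4742) = 0.04509
  Cl⁻ term: 0.01025·400.8^0.27·exp(0.036·49+0.049·-1.7) = 0.2776
  sum: 0.04509 + 0.2776 → r_corr = 0.3227 μm/a
Long-term exponent b (ISO 9224 Table 2, B1) = 0.667
  D(17) = 0.3227 × 17^0.667 = 0.3227 × 6.618 = 2.136 μm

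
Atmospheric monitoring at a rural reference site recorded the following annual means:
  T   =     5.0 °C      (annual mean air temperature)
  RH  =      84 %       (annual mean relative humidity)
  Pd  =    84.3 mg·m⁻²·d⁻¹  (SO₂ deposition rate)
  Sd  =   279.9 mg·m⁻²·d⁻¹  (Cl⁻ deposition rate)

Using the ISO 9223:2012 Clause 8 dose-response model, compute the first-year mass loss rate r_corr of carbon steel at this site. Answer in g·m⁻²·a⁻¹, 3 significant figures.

carbon steel: f(T) = +0.150·(T−10) [T≤10 °C] = -0.7500
  SO₂ term: 1.77·84.3^0.52·exp(0.02·84-0.7500) = 45.01
  Cl⁻ term: 0.102·279.9^0.62·exp(0.033·84+0.04·5.0) = 65.53
  sum: 45.01 + 65.53 → r_corr = 110.5 μm/a
Convert to mass loss: 110.5 μm/a × 7.85 g/cm³ = 867.8 g·m⁻²·a⁻¹

r_corr = 868 g·m⁻²·a⁻¹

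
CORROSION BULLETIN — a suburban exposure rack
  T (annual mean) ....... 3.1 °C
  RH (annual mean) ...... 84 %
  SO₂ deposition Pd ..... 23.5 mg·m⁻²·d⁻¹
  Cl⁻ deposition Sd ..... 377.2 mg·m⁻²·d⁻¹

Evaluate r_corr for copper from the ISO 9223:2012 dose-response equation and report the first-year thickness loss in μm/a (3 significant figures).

copper: T≤10 °C ⇒ hinge +0.126·(3.1−10) = -0.8694
  sulphur-dioxide contribution → 0.717 μm/a
  chloride contribution → 1.218 μm/a
  total first-year rate 1.935 μm/a

r_corr = 1.94 μm/a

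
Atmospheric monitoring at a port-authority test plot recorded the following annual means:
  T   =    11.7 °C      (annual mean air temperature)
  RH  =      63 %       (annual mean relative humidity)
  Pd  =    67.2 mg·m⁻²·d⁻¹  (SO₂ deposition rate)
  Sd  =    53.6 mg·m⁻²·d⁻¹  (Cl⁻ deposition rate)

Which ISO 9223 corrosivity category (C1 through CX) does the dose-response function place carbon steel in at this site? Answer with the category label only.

carbon steel: f(T) = -0.054·(T−10) [T>10 °C] = -0.0918
  sulphur-dioxide contribution → 50.76 μm/a
  chloride contribution → 15.38 μm/a
  total first-year rate 66.14 μm/a
ISO 9223 Table 2 (carbon steel): 50 < 66.1 ≤ 80 μm/a ⇒ C4

C4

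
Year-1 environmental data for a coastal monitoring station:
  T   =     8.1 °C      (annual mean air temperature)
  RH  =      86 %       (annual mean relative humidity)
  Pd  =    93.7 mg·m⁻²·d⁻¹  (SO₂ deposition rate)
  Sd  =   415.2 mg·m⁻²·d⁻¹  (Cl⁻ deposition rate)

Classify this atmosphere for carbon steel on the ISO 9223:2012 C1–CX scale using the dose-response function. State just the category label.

C5

carbon steel: temperature factor f = +0.150·(-1.9) = -0.2850
  SO₂ term: 1.77·93.7^0.52·exp(0.02·86-0.2850) = 78.79
  Sd branch = 0.102·Sd^0.62·e^(0.033·RH+0.04·T) = 101.2 μm/a
  r_corr = 78.79 + 101.2 = 180 μm/a
180 μm/a falls in (80, 200] for carbon steel → category C5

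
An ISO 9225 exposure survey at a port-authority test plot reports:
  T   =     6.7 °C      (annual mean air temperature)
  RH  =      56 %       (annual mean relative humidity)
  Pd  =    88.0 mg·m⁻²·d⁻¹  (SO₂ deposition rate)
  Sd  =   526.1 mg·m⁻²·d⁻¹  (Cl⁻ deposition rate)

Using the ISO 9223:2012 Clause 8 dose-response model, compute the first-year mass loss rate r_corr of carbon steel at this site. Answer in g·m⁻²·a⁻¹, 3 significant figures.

r_corr = 590 g·m⁻²·a⁻¹

carbon steel: f(T) = +0.150·(T−10) [T≤10 °C] = -0.4950
  Pd branch = 1.77·Pd^0.52·e^(0.02·RH+f) = 33.93 μm/a
  Sd branch = 0.102·Sd^0.62·e^(0.033·RH+0.04·T) = 41.17 μm/a
  r_corr = 33.93 + 41.17 = 75.1 μm/a
Convert to mass loss: 75.1 μm/a × 7.85 g/cm³ = 589.5 g·m⁻²·a⁻¹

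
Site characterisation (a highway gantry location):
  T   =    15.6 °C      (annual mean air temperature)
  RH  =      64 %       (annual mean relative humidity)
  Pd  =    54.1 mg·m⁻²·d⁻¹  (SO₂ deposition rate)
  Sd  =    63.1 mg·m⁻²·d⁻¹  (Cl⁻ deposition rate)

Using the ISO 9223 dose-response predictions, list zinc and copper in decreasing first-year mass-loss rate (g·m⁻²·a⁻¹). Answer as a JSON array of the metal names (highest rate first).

["zinc", "copper"]

zinc: T>10 °C ⇒ hinge -0.071·(15.6−10) = -0.3976
  SO₂ term: 0.0129·54.1^0.44·exp(0.046·64-0.3976) = 0.953
  Sd branch = 0.0175·Sd^0.57·e^(0.008·RH+0.085·T) = 1.168 μm/a
  sum: 0.953 + 1.168 → r_corr = 2.121 μm/a
  mass loss = 2.121 μm/a × 7.14 g/cm³ = 15.14 g·m⁻²·a⁻¹
copper: temperature factor f = -0.080·(5.6) = -0.4480
  Pd branch = 0.0053·Pd^0.26·e^(0.059·RH+f) = 0.4171 μm/a
  Cl⁻ term: 0.01025·63.1^0.27·exp(0.036·64+0.049·15.6) = 0.675
  r_corr = 0.4171 + 0.675 = 1.092 μm/a
  mass loss = 1.092 μm/a × 8.96 g/cm³ = 9.785 g·m⁻²·a⁻¹
Ordering by g·m⁻²·a⁻¹: zinc (15.1) > copper (9.79)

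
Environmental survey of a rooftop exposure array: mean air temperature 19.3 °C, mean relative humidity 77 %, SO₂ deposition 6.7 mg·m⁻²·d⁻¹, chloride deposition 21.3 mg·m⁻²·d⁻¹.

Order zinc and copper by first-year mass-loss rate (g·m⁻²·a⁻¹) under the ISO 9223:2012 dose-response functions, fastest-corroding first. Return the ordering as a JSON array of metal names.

zinc: T>10 °C ⇒ hinge -0.071·(19.3−10) = -0.6603
  SO₂ term: 0.0129·6.7^0.44·exp(0.046·77-0.6603) = 0.5316
  Sd branch = 0.0175·Sd^0.57·e^(0.008·RH+0.085·T) = 0.9554 μm/a
  r_corr = 0.5316 + 0.9554 = 1.487 μm/a
  mass loss = 1.487 μm/a × 7.14 g/cm³ = 10.62 g·m⁻²·a⁻¹
copper: T>10 °C ⇒ hinge -0.080·(19.3−10) = -0.7440
  SO₂ term: 0.0053·6.7^0.26·exp(0.059·77-0.7440) = 0.3881
  Cl⁻ term: 0.01025·21.3^0.27·exp(0.036·77+0.049·19.3) = 0.9637
  r_corr = 0.3881 + 0.9637 = 1.352 μm/a
  mass loss = 1.352 μm/a × 8.96 g/cm³ = 12.11 g·m⁻²·a⁻¹
Ordering by g·m⁻²·a⁻¹: copper (12.1) > zinc (10.6)

["copper", "zinc"]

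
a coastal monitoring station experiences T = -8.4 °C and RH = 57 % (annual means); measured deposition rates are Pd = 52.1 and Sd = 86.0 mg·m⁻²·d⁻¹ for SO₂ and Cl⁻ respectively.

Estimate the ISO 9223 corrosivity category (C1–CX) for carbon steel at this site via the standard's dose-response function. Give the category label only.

carbon steel: f(T) = +0.150·(T−10) [T≤10 °C] = -2.7600
  SO₂ term: 1.77·52.1^0.52·exp(0.02·57-2.7600) = 2.736
  Cl⁻ term: 0.102·86.0^0.62·exp(0.033·57+0.04·-8.4) = 7.568
  r_corr = 2.736 + 7.568 = 10.3 μm/a
ISO 9223 Table 2 (carbon steel): 1.3 < 10.3 ≤ 25 μm/a ⇒ C2

C2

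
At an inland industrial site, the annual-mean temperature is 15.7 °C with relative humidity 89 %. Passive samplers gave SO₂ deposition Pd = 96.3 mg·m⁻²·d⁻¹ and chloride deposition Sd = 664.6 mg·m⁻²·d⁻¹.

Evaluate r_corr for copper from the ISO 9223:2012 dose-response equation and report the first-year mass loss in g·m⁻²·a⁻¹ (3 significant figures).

copper: temperature factor f = -0.080·(5.7) = -0.4560
  SO₂ term: 0.0053·96.3^0.26·exp(0.059·89-0.4560) = 2.101
  Sd branch = 0.01025·Sd^0.27·e^(0.036·RH+0.049·T) = 3.151 μm/a
  sum: 2.101 + 3.151 → r_corr = 5.252 μm/a
Convert to mass loss: 5.252 μm/a × 8.96 g/cm³ = 47.06 g·m⁻²·a⁻¹

r_corr = 47.1 g·m⁻²·a⁻¹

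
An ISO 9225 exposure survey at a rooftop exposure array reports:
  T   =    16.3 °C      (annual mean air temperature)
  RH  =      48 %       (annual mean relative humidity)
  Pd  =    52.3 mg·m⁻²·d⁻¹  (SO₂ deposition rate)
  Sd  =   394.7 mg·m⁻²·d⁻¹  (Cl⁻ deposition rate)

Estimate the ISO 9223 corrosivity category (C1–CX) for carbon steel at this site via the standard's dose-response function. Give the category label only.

carbon steel: T>10 °C ⇒ hinge -0.054·(16.3−10) = -0.3402
  SO₂ term: 1.77·52.3^0.52·exp(0.02·48-0.3402) = 25.75
  Cl⁻ term: 0.102·394.7^0.62·exp(0.033·48+0.04·16.3) = 38.85
  r_corr = 25.75 + 38.85 = 64.6 μm/a
ISO 9223 Table 2 (carbon steel): 50 < 64.6 ≤ 80 μm/a ⇒ C4

C4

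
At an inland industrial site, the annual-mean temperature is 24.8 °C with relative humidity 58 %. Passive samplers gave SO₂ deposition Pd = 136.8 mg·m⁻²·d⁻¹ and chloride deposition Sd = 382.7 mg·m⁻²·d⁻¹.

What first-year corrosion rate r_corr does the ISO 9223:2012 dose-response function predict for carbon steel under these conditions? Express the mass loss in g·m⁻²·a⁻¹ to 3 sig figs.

r_corr = 842 g·m⁻²·a⁻¹

carbon steel: temperature factor f = -0.054·(14.8) = -0.7992
  Pd branch = 1.77·Pd^0.52·e^(0.02·RH+f) = 32.77 μm/a
  Cl⁻ term: 0.102·382.7^0.62·exp(0.033·58+0.04·24.8) = 74.48
  sum: 32.77 + 74.48 → r_corr = 107.2 μm/a
Convert to mass loss: 107.2 μm/a × 7.85 g/cm³ = 841.9 g·m⁻²·a⁻¹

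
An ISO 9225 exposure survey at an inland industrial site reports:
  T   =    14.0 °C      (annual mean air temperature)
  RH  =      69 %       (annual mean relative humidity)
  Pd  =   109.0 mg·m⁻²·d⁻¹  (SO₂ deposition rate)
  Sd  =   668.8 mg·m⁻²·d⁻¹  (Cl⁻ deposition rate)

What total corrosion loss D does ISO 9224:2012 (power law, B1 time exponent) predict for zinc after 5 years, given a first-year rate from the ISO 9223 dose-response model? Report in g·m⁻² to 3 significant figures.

D(5) = 156 g·m⁻²

zinc: temperature factor f = -0.071·(4.0) = -0.2840
  sulphur-dioxide contribution → 1.829 μm/a
  chloride contribution → 4.074 μm/a
  total first-year rate 5.903 μm/a
Long-term exponent b (ISO 9224 Table 2, B1) = 0.813
  D(5) = 5.903 × 5^0.813 = 5.903 × 3.701 = 21.84 μm
  Mass loss = 21.84 μm × 7.14 g/cm³ = 156 g·m⁻²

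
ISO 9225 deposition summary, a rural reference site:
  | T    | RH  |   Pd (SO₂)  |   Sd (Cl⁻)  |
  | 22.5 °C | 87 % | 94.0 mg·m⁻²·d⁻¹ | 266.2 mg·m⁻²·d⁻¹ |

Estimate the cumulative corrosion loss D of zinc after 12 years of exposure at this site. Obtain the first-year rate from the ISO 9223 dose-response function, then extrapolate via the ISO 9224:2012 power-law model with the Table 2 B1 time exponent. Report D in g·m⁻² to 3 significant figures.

zinc: T>10 °C ⇒ hinge -0.071·(22.5−10) = -0.8875
  Pd branch = 0.0129·Pd^0.44·e^(0.046·RH+f) = 2.145 μm/a
  Cl⁻ term: 0.0175·266.2^0.57·exp(0.008·87+0.085·22.5) = 5.731
  r_corr = 2.145 + 5.731 = 7.876 μm/a
Long-term exponent b (ISO 9224 Table 2, B1) = 0.813
  D(12) = 7.876 × 12^0.813 = 7.876 × 7.54 = 59.39 μm
  Mass loss = 59.39 μm × 7.14 g/cm³ = 424 g·m⁻²

D(12) = 424 g·m⁻²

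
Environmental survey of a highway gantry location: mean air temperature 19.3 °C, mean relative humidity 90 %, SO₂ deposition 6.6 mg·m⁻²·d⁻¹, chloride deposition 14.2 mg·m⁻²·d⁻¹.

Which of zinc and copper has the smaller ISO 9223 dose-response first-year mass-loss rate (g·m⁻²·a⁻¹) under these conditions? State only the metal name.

zinc: f(T) = -0.071·(T−10) [T>10 °C] = -0.6603
  SO₂ term: 0.0129·6.6^0.44·exp(0.046·90-0.6603) = 0.9603
  Sd branch = 0.0175·Sd^0.57·e^(0.008·RH+0.085·T) = 0.8414 μm/a
  r_corr = 0.9603 + 0.8414 = 1.802 μm/a
  mass loss = 1.802 μm/a × 7.14 g/cm³ = 12.86 g·m⁻²·a⁻¹
copper: f(T) = -0.080·(T−10) [T>10 °C] = -0.7440
  SO₂ term: 0.0053·6.6^0.26·exp(0.059·90-0.7440) = 0.8324
  Sd branch = 0.01025·Sd^0.27·e^(0.036·RH+0.049·T) = 1.379 μm/a
  sum: 0.8324 + 1.379 → r_corr = 2.212 μm/a
  mass loss = 2.212 μm/a × 8.96 g/cm³ = 19.82 g·m⁻²·a⁻¹
Ordering by g·m⁻²·a⁻¹: copper (19.8) > zinc (12.9)

zinc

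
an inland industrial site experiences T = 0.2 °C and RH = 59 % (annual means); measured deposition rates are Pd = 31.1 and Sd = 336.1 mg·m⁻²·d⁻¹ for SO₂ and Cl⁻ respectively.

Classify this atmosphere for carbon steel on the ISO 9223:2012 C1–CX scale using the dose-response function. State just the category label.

C3

carbon steel: temperature factor f = +0.150·(-9.8) = -1.4700
  sulphur-dioxide contribution → 7.912 μm/a
  chloride contribution → 26.55 μm/a
  total first-year rate 34.46 μm/a
34.5 μm/a falls in (25, 50] for carbon steel → category C3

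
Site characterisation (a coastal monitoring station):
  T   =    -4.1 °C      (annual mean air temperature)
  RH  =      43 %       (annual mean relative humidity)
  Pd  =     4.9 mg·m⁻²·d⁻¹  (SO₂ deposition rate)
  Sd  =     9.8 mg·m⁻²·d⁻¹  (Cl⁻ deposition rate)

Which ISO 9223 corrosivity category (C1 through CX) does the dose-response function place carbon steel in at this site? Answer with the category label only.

C2

carbon steel: f(T) = +0.150·(T−10) [T≤10 °C] = -2.1150
  Pd branch = 1.77·Pd^0.52·e^(0.02·RH+f) = 1.153 μm/a
  Sd branch = 0.102·Sd^0.62·e^(0.033·RH+0.04·T) = 1.473 μm/a
  sum: 1.153 + 1.473 → r_corr = 2.626 μm/a
ISO 9223 Table 2 (carbon steel): 1.3 < 2.63 ≤ 25 μm/a ⇒ C2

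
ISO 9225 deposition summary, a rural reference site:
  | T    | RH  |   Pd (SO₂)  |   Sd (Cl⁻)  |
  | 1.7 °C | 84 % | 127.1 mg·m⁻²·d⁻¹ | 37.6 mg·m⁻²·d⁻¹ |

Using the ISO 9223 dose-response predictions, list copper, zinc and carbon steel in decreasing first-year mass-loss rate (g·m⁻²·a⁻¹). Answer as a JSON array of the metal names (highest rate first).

copper: T≤10 °C ⇒ hinge +0.126·(1.7−10) = -1.0458
  sulphur-dioxide contribution → 0.9322 μm/a
  chloride contribution → 0.6103 μm/a
  total first-year rate 1.542 μm/a
  mass loss = 1.542 μm/a × 8.96 g/cm³ = 13.82 g·m⁻²·a⁻¹
zinc: f(T) = +0.038·(T−10) [T≤10 °C] = -0.3154
  sulphur-dioxide contribution → 3.781 μm/a
  chloride contribution → 0.313 μm/a
  total first-year rate 4.093 μm/a
  mass loss = 4.093 μm/a × 7.14 g/cm³ = 29.23 g·m⁻²·a⁻¹
carbon steel: T≤10 °C ⇒ hinge +0.150·(1.7−10) = -1.2450
  sulphur-dioxide contribution → 33.97 μm/a
  chloride contribution → 16.54 μm/a
  ⇒ r_corr(carbon steel) = 50.51 μm/a
  mass loss = 50.51 μm/a × 7.85 g/cm³ = 396.5 g·m⁻²·a⁻¹
Ordering by g·m⁻²·a⁻¹: carbon steel (396) > zinc (29.2) > copper (13.8)

["carbon steel", "zinc", "copper"]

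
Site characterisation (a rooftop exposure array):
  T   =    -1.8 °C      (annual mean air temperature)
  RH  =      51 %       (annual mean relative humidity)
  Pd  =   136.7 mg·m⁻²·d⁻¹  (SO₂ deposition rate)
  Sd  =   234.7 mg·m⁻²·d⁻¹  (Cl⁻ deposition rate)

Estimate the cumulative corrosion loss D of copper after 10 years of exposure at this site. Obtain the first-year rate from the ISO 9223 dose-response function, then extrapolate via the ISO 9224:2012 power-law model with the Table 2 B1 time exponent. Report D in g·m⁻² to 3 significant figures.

D(10) = 14.3 g·m⁻²

copper: temperature factor f = +0.126·(-11.8) = -1.4868
  Pd branch = 0.0053·Pd^0.26·e^(0.059·RH+f) = 0.08723 μm/a
  Sd branch = 0.01025·Sd^0.27·e^(0.036·RH+0.049·T) = 0.2569 μm/a
  sum: 0.08723 + 0.2569 → r_corr = 0.3442 μm/a
Power-law: D(10) = r_corr · 10^0.667
  D(10) = 0.3442 × 10^0.667 = 0.3442 × 4.645 = 1.599 μm
  Mass loss = 1.599 μm × 8.96 g/cm³ = 14.32 g·m⁻²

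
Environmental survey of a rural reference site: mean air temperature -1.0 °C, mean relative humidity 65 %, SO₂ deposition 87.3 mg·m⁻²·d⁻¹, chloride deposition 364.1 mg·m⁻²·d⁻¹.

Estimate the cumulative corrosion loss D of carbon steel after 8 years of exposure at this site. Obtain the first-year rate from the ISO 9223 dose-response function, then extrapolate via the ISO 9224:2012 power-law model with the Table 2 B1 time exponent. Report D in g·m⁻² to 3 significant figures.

D(8) = 1.05e+03 g·m⁻²

carbon steel: temperature factor f = +0.150·(-11.0) = -1.6500
  sulphur-dioxide contribution → 12.74 μm/a
  chloride contribution → 32.42 μm/a
  ⇒ r_corr(carbon steel) = 45.16 μm/a
ISO 9224: D(t) = r_corr · t^b with b = 0.523 (carbon steel, B1)
  D(8) = 45.16 × 8^0.523 = 45.16 × 2.967 = 134 μm
  Mass loss = 134 μm × 7.85 g/cm³ = 1052 g·m⁻²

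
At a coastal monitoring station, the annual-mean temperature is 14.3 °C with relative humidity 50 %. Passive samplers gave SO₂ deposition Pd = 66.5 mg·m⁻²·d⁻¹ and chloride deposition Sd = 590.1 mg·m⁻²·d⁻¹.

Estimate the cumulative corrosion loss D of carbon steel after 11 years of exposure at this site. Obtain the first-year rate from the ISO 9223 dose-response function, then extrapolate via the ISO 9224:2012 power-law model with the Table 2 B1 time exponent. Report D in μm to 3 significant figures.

D(11) = 291 μm

carbon steel: temperature factor f = -0.054·(4.3) = -0.2322
  sulphur-dioxide contribution → 33.83 μm/a
  chloride contribution → 49.16 μm/a
  ⇒ r_corr(carbon steel) = 82.99 μm/a
Long-term exponent b (ISO 9224 Table 2, B1) = 0.523
  D(11) = 82.99 × 11^0.523 = 82.99 × 3.505 = 290.8 μm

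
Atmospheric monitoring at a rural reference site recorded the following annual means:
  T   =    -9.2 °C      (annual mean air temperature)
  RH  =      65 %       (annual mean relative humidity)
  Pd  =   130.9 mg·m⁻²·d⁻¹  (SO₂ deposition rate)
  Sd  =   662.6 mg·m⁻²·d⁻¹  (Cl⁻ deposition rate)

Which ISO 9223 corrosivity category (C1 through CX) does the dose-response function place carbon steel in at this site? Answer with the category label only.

carbon steel: T≤10 °C ⇒ hinge +0.150·(-9.2−10) = -2.8800
  SO₂ term: 1.77·130.9^0.52·exp(0.02·65-2.8800) = 4.598
  Cl⁻ term: 0.102·662.6^0.62·exp(0.033·65+0.04·-9.2) = 33.85
  sum: 4.598 + 33.85 → r_corr = 38.45 μm/a
ISO 9223 Table 2 (carbon steel): 25 < 38.4 ≤ 50 μm/a ⇒ C3

C3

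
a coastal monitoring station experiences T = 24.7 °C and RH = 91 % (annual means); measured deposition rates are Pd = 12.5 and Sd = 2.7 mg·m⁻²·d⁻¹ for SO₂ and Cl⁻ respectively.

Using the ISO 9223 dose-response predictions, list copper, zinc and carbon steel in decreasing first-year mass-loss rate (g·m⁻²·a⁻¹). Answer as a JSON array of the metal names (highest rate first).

["carbon steel", "copper", "zinc"]

copper: f(T) = -0.080·(T−10) [T>10 °C] = -1.1760
  sulphur-dioxide contribution → 0.6768 μm/a
  chloride contribution → 1.19 μm/a
  ⇒ r_corr(copper) = 1.867 μm/a
  mass loss = 1.867 μm/a × 8.96 g/cm³ = 16.73 g·m⁻²·a⁻¹
zinc: f(T) = -0.071·(T−10) [T>10 °C] = -1.0437
  sulphur-dioxide contribution → 0.9076 μm/a
  chloride contribution → 0.5211 μm/a
  ⇒ r_corr(zinc) = 1.429 μm/a
  mass loss = 1.429 μm/a × 7.14 g/cm³ = 10.2 g·m⁻²·a⁻¹
carbon steel: f(T) = -0.054·(T−10) [T>10 °C] = -0.7938
  sulphur-dioxide contribution → 18.37 μm/a
  chloride contribution → 10.22 μm/a
  total first-year rate 28.58 μm/a
  mass loss = 28.58 μm/a × 7.85 g/cm³ = 224.4 g·m⁻²·a⁻¹
Ordering by g·m⁻²·a⁻¹: carbon steel (224) > copper (16.7) > zinc (10.2)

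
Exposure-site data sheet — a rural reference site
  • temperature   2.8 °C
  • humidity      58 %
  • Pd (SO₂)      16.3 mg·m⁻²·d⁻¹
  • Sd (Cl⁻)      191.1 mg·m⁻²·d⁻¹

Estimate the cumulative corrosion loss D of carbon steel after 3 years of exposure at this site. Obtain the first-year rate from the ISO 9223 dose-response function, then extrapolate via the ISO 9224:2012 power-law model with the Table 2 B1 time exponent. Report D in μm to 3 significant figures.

D(3) = 50.2 μm

carbon steel: f(T) = +0.150·(T−10) [T≤10 °C] = -1.0800
  Pd branch = 1.77·Pd^0.52·e^(0.02·RH+f) = 8.186 μm/a
  Cl⁻ term: 0.102·191.1^0.62·exp(0.033·58+0.04·2.8) = 20.08
  sum: 8.186 + 20.08 → r_corr = 28.27 μm/a
Power-law: D(3) = r_corr · 3^0.523
  D(3) = 28.27 × 3^0.523 = 28.27 × 1.776 = 50.22 μm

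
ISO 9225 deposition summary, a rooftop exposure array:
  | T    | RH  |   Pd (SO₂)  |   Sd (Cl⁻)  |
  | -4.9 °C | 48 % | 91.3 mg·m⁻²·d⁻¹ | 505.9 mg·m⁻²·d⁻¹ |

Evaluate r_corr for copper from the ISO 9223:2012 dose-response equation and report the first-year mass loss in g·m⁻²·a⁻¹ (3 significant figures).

copper: T≤10 °C ⇒ hinge +0.126·(-4.9−10) = -1.8774
  sulphur-dioxide contribution → 0.04452 μm/a
  chloride contribution → 0.2438 μm/a
  ⇒ r_corr(copper) = 0.2883 μm/a
Convert to mass loss: 0.2883 μm/a × 8.96 g/cm³ = 2.583 g·m⁻²·a⁻¹

r_corr = 2.58 g·m⁻²·a⁻¹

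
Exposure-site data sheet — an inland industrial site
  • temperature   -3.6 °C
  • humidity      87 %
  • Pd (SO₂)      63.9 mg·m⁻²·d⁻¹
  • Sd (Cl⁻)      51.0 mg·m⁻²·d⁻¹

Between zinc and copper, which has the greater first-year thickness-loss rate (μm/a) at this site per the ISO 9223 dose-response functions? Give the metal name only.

zinc

zinc: f(T) = +0.038·(T−10) [T≤10 °C] = -0.5168
  SO₂ term: 0.0129·63.9^0.44·exp(0.046·87-0.5168) = 2.622
  Cl⁻ term: 0.0175·51.0^0.57·exp(0.008·87+0.085·-3.6) = 0.2431
  sum: 2.622 + 0.2431 → r_corr = 2.865 μm/a
copper: f(T) = +0.126·(T−10) [T≤10 °C] = -1.7136
  Pd branch = 0.0053·Pd^0.26·e^(0.059·RH+f) = 0.4772 μm/a
  Sd branch = 0.01025·Sd^0.27·e^(0.036·RH+0.049·T) = 0.5693 μm/a
  r_corr = 0.4772 + 0.5693 = 1.047 μm/a
Ordering by μm/a: zinc (2.86) > copper (1.05)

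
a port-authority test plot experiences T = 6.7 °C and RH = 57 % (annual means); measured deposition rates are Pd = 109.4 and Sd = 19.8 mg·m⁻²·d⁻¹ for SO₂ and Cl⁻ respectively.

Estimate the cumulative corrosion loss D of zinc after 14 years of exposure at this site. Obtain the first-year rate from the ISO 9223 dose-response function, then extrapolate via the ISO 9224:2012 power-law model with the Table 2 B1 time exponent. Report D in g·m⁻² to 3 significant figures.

D(14) = 91.8 g·m⁻²

zinc: temperature factor f = +0.038·(-3.3) = -0.1254
  sulphur-dioxide contribution → 1.236 μm/a
  chloride contribution → 0.2676 μm/a
  total first-year rate 1.504 μm/a
Long-term exponent b (ISO 9224 Table 2, B1) = 0.813
  D(14) = 1.504 × 14^0.813 = 1.504 × 8.547 = 12.85 μm
  Mass loss = 12.85 μm × 7.14 g/cm³ = 91.76 g·m⁻²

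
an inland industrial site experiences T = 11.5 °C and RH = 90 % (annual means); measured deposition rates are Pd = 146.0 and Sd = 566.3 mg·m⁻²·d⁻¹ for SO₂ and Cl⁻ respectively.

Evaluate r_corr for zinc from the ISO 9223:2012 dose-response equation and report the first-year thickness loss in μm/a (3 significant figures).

zinc: f(T) = -0.071·(T−10) [T>10 °C] = -0.1065
  Pd branch = 0.0129·Pd^0.44·e^(0.046·RH+f) = 6.526 μm/a
  Cl⁻ term: 0.0175·566.3^0.57·exp(0.008·90+0.085·11.5) = 3.544
  sum: 6.526 + 3.544 → r_corr = 10.07 μm/a

r_corr = 10.1 μm/a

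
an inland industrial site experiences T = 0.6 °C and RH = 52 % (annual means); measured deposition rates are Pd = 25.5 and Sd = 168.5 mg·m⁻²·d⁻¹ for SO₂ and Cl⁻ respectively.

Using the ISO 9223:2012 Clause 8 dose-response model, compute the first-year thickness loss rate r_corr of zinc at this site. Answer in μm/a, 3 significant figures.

zinc: temperature factor f = +0.038·(-9.4) = -0.3572
  sulphur-dioxide contribution → 0.4104 μm/a
  chloride contribution → 0.5188 μm/a
  ⇒ r_corr(zinc) = 0.9292 μm/a

r_corr = 0.929 μm/a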